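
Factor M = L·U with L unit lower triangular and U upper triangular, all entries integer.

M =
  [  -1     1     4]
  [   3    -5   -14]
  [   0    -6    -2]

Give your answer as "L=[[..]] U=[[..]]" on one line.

  r1 -= -3·r0 → [0,-2,-2]
  r2 -= 0·r0 → [0,-6,-2]
  r2 -= 3·r1 → [0,0,4]

L=[[1,0,0],[-3,1,0],[0,3,1]] U=[[-1,1,4],[0,-2,-2],[0,0,4]]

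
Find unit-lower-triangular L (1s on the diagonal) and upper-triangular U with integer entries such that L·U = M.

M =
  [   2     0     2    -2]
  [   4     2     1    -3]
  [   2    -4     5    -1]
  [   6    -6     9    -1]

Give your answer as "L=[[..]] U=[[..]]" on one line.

L=[[1,0,0,0],[2,1,0,0],[1,-2,1,0],[3,-3,2,1]] U=[[2,0,2,-2],[0,2,-3,1],[0,0,-3,3],[0,0,0,2]]

  R1 -= 2·R0 → [0,2,-3,1]
  R2 -= 1·R0 → [0,-4,3,1]
  R3 -= 3·R0 → [0,-6,3,5]
  R2 -= -2·R1 → [0,0,-3,3]
  R3 -= -3·R1 → [0,0,-6,8]
  R3 -= 2·R2 → [0,0,0,2]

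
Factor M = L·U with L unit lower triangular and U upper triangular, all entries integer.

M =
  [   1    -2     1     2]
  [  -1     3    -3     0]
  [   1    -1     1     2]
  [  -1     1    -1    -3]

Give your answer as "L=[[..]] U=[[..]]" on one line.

  row1 -= -1·row0 → [0,1,-2,2]
  row2 -= 1·row0 → [0,1,0,0]
  row3 -= -1·row0 → [0,-1,0,-1]
  row2 -= 1·row1 → [0,0,2,-2]
  row3 -= -1·row1 → [0,0,-2,1]
  row3 -= -1·row2 → [0,0,0,-1]

L=[[1,0,0,0],[-1,1,0,0],[1,1,1,0],[-1,-1,-1,1]] U=[[1,-2,1,2],[0,1,-2,2],[0,0,2,-2],[0,0,0,-1]]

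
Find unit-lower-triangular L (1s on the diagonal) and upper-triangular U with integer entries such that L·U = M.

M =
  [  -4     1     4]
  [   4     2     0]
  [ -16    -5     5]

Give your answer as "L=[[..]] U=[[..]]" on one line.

L=[[1,0,0],[-1,1,0],[4,-3,1]] U=[[-4,1,4],[0,3,4],[0,0,1]]

  R1 -= -1·R0 → [0,3,4]
  R2 -= 4·R0 → [0,-9,-11]
  R2 -= -3·R1 → [0,0,1]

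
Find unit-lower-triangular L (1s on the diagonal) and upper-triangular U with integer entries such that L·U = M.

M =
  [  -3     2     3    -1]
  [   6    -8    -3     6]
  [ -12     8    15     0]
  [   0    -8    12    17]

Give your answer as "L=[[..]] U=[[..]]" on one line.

  row1 -= -2·row0 → [0,-4,3,4]
  row2 -= 4·row0 → [0,0,3,4]
  row3 -= 0·row0 → [0,-8,12,17]
  row2 -= 0·row1 → [0,0,3,4]
  row3 -= 2·row1 → [0,0,6,9]
  row3 -= 2·row2 → [0,0,0,1]

L=[[1,0,0,0],[-2,1,0,0],[4,0,1,0],[0,2,2,1]] U=[[-3,2,3,-1],[0,-4,3,4],[0,0,3,4],[0,0,0,1]]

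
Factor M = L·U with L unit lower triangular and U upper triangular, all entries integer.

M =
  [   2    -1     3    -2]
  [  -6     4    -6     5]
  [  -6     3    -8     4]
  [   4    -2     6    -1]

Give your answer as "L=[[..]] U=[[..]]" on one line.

L=[[1,0,0,0],[-3,1,0,0],[-3,0,1,0],[2,0,0,1]] U=[[2,-1,3,-2],[0,1,3,-1],[0,0,1,-2],[0,0,0,3]]

  R1 -= -3·R0 → [0,1,3,-1]
  R2 -= -3·R0 → [0,0,1,-2]
  R3 -= 2·R0 → [0,0,0,3]
  R2 -= 0·R1 → [0,0,1,-2]
  R3 -= 0·R1 → [0,0,0,3]
  R3 -= 0·R2 → [0,0,0,3]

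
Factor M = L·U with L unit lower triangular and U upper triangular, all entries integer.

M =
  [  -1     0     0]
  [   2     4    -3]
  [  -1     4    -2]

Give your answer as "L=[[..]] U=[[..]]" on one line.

  R1 -= -2·R0 → [0,4,-3]
  R2 -= 1·R0 → [0,4,-2]
  R2 -= 1·R1 → [0,0,1]

L=[[1,0,0],[-2,1,0],[1,1,1]] U=[[-1,0,0],[0,4,-3],[0,0,1]]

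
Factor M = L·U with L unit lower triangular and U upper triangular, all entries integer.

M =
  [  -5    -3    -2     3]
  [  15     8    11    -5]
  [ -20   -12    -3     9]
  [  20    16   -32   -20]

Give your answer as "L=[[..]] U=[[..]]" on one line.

L=[[1,0,0,0],[-3,1,0,0],[4,0,1,0],[-4,-4,-4,1]] U=[[-5,-3,-2,3],[0,-1,5,4],[0,0,5,-3],[0,0,0,-4]]

  r1 -= -3·r0 → [0,-1,5,4]
  r2 -= 4·r0 → [0,0,5,-3]
  r3 -= -4·r0 → [0,4,-40,-8]
  r2 -= 0·r1 → [0,0,5,-3]
  r3 -= -4·r1 → [0,0,-20,8]
  r3 -= -4·r2 → [0,0,0,-4]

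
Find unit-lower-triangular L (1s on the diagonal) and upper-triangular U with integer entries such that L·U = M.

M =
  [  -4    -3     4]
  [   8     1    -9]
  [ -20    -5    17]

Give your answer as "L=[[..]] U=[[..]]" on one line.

  R1 -= -2·R0 → [0,-5,-1]
  R2 -= 5·R0 → [0,10,-3]
  R2 -= -2·R1 → [0,0,-5]

L=[[1,0,0],[-2,1,0],[5,-2,1]] U=[[-4,-3,4],[0,-5,-1],[0,0,-5]]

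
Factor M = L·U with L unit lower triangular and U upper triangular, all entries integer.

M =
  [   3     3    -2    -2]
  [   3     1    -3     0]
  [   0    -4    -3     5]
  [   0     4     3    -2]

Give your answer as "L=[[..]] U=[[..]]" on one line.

L=[[1,0,0,0],[1,1,0,0],[0,2,1,0],[0,-2,-1,1]] U=[[3,3,-2,-2],[0,-2,-1,2],[0,0,-1,1],[0,0,0,3]]

  r1 -= 1·r0 → [0,-2,-1,2]
  r2 -= 0·r0 → [0,-4,-3,5]
  r3 -= 0·r0 → [0,4,3,-2]
  r2 -= 2·r1 → [0,0,-1,1]
  r3 -= -2·r1 → [0,0,1,2]
  r3 -= -1·r2 → [0,0,0,3]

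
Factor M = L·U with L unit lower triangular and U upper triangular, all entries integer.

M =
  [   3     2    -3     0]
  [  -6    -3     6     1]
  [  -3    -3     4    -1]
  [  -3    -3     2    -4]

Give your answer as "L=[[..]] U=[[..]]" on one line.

L=[[1,0,0,0],[-2,1,0,0],[-1,-1,1,0],[-1,-1,-1,1]] U=[[3,2,-3,0],[0,1,0,1],[0,0,1,0],[0,0,0,-3]]

  R1 -= -2·R0 → [0,1,0,1]
  R2 -= -1·R0 → [0,-1,1,-1]
  R3 -= -1·R0 → [0,-1,-1,-4]
  R2 -= -1·R1 → [0,0,1,0]
  R3 -= -1·R1 → [0,0,-1,-3]
  R3 -= -1·R2 → [0,0,0,-3]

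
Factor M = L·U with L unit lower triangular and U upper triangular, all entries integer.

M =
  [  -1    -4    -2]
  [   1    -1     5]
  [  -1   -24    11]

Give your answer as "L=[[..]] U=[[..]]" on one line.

L=[[1,0,0],[-1,1,0],[1,4,1]] U=[[-1,-4,-2],[0,-5,3],[0,0,1]]

  row1 -= -1·row0 → [0,-5,3]
  row2 -= 1·row0 → [0,-20,13]
  row2 -= 4·row1 → [0,0,1]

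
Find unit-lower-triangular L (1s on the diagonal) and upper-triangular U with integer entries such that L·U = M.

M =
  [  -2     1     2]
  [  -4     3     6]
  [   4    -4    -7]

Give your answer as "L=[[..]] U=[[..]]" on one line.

L=[[1,0,0],[2,1,0],[-2,-2,1]] U=[[-2,1,2],[0,1,2],[0,0,1]]

  row1 -= 2·row0 → [0,1,2]
  row2 -= -2·row0 → [0,-2,-3]
  row2 -= -2·row1 → [0,0,1]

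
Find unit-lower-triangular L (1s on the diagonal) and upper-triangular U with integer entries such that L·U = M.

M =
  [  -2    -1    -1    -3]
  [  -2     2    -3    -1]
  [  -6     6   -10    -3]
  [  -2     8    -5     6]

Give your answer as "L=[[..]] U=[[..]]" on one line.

L=[[1,0,0,0],[1,1,0,0],[3,3,1,0],[1,3,-2,1]] U=[[-2,-1,-1,-3],[0,3,-2,2],[0,0,-1,0],[0,0,0,3]]

  row1 -= 1·row0 → [0,3,-2,2]
  row2 -= 3·row0 → [0,9,-7,6]
  row3 -= 1·row0 → [0,9,-4,9]
  row2 -= 3·row1 → [0,0,-1,0]
  row3 -= 3·row1 → [0,0,2,3]
  row3 -= -2·row2 → [0,0,0,3]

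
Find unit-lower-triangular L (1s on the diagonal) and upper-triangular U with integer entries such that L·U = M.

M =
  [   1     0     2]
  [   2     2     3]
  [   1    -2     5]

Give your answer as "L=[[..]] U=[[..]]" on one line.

  row1 -= 2·row0 → [0,2,-1]
  row2 -= 1·row0 → [0,-2,3]
  row2 -= -1·row1 → [0,0,2]

L=[[1,0,0],[2,1,0],[1,-1,1]] U=[[1,0,2],[0,2,-1],[0,0,2]]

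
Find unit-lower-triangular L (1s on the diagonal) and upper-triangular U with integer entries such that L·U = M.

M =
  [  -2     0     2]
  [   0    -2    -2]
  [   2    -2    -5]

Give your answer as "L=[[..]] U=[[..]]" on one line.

L=[[1,0,0],[0,1,0],[-1,1,1]] U=[[-2,0,2],[0,-2,-2],[0,0,-1]]

  row1 -= 0·row0 → [0,-2,-2]
  row2 -= -1·row0 → [0,-2,-3]
  row2 -= 1·row1 → [0,0,-1]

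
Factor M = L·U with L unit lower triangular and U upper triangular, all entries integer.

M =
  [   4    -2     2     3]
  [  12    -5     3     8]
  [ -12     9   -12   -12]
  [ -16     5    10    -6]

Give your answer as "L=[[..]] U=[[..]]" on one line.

L=[[1,0,0,0],[3,1,0,0],[-3,3,1,0],[-4,-3,3,1]] U=[[4,-2,2,3],[0,1,-3,-1],[0,0,3,0],[0,0,0,3]]

  R1 -= 3·R0 → [0,1,-3,-1]
  R2 -= -3·R0 → [0,3,-6,-3]
  R3 -= -4·R0 → [0,-3,18,6]
  R2 -= 3·R1 → [0,0,3,0]
  R3 -= -3·R1 → [0,0,9,3]
  R3 -= 3·R2 → [0,0,0,3]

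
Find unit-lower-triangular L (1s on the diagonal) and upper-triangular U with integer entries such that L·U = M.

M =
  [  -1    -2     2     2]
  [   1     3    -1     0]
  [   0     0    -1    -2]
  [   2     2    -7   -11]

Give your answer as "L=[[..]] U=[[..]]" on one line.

L=[[1,0,0,0],[-1,1,0,0],[0,0,1,0],[-2,-2,1,1]] U=[[-1,-2,2,2],[0,1,1,2],[0,0,-1,-2],[0,0,0,-1]]

  r1 -= -1·r0 → [0,1,1,2]
  r2 -= 0·r0 → [0,0,-1,-2]
  r3 -= -2·r0 → [0,-2,-3,-7]
  r2 -= 0·r1 → [0,0,-1,-2]
  r3 -= -2·r1 → [0,0,-1,-3]
  r3 -= 1·r2 → [0,0,0,-1]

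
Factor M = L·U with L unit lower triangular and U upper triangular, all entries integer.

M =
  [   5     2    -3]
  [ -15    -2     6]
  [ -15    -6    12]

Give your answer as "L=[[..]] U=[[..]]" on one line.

L=[[1,0,0],[-3,1,0],[-3,0,1]] U=[[5,2,-3],[0,4,-3],[0,0,3]]

  r1 -= -3·r0 → [0,4,-3]
  r2 -= -3·r0 → [0,0,3]
  r2 -= 0·r1 → [0,0,3]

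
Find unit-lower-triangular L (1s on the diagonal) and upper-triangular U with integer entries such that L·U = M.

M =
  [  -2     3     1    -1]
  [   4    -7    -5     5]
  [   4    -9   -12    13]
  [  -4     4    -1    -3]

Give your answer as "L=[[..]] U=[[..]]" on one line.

  row1 -= -2·row0 → [0,-1,-3,3]
  row2 -= -2·row0 → [0,-3,-10,11]
  row3 -= 2·row0 → [0,-2,-3,-1]
  row2 -= 3·row1 → [0,0,-1,2]
  row3 -= 2·row1 → [0,0,3,-7]
  row3 -= -3·row2 → [0,0,0,-1]

L=[[1,0,0,0],[-2,1,0,0],[-2,3,1,0],[2,2,-3,1]] U=[[-2,3,1,-1],[0,-1,-3,3],[0,0,-1,2],[0,0,0,-1]]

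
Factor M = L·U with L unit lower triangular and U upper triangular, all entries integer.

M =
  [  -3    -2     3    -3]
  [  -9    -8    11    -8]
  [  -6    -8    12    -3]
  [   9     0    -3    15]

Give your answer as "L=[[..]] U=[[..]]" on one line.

  r1 -= 3·r0 → [0,-2,2,1]
  r2 -= 2·r0 → [0,-4,6,3]
  r3 -= -3·r0 → [0,-6,6,6]
  r2 -= 2·r1 → [0,0,2,1]
  r3 -= 3·r1 → [0,0,0,3]
  r3 -= 0·r2 → [0,0,0,3]

L=[[1,0,0,0],[3,1,0,0],[2,2,1,0],[-3,3,0,1]] U=[[-3,-2,3,-3],[0,-2,2,1],[0,0,2,1],[0,0,0,3]]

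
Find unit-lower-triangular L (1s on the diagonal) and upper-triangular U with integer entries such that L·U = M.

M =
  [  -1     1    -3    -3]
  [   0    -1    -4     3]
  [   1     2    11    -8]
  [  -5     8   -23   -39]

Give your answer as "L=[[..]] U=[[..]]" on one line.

L=[[1,0,0,0],[0,1,0,0],[-1,-3,1,0],[5,-3,5,1]] U=[[-1,1,-3,-3],[0,-1,-4,3],[0,0,-4,-2],[0,0,0,-5]]

  row1 -= 0·row0 → [0,-1,-4,3]
  row2 -= -1·row0 → [0,3,8,-11]
  row3 -= 5·row0 → [0,3,-8,-24]
  row2 -= -3·row1 → [0,0,-4,-2]
  row3 -= -3·row1 → [0,0,-20,-15]
  row3 -= 5·row2 → [0,0,0,-5]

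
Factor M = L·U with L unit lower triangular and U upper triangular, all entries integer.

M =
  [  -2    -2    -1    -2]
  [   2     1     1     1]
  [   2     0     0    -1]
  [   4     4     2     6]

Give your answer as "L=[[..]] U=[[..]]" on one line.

L=[[1,0,0,0],[-1,1,0,0],[-1,2,1,0],[-2,0,0,1]] U=[[-2,-2,-1,-2],[0,-1,0,-1],[0,0,-1,-1],[0,0,0,2]]

  R1 -= -1·R0 → [0,-1,0,-1]
  R2 -= -1·R0 → [0,-2,-1,-3]
  R3 -= -2·R0 → [0,0,0,2]
  R2 -= 2·R1 → [0,0,-1,-1]
  R3 -= 0·R1 → [0,0,0,2]
  R3 -= 0·R2 → [0,0,0,2]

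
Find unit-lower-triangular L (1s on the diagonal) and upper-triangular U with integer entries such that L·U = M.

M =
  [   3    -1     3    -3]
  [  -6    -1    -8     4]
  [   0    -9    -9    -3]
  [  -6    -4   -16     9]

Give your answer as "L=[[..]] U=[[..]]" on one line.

  R1 -= -2·R0 → [0,-3,-2,-2]
  R2 -= 0·R0 → [0,-9,-9,-3]
  R3 -= -2·R0 → [0,-6,-10,3]
  R2 -= 3·R1 → [0,0,-3,3]
  R3 -= 2·R1 → [0,0,-6,7]
  R3 -= 2·R2 → [0,0,0,1]

L=[[1,0,0,0],[-2,1,0,0],[0,3,1,0],[-2,2,2,1]] U=[[3,-1,3,-3],[0,-3,-2,-2],[0,0,-3,3],[0,0,0,1]]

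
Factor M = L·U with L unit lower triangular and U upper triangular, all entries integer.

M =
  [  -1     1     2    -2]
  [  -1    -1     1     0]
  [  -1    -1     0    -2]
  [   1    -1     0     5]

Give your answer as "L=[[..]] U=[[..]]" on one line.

  r1 -= 1·r0 → [0,-2,-1,2]
  r2 -= 1·r0 → [0,-2,-2,0]
  r3 -= -1·r0 → [0,0,2,3]
  r2 -= 1·r1 → [0,0,-1,-2]
  r3 -= 0·r1 → [0,0,2,3]
  r3 -= -2·r2 → [0,0,0,-1]

L=[[1,0,0,0],[1,1,0,0],[1,1,1,0],[-1,0,-2,1]] U=[[-1,1,2,-2],[0,-2,-1,2],[0,0,-1,-2],[0,0,0,-1]]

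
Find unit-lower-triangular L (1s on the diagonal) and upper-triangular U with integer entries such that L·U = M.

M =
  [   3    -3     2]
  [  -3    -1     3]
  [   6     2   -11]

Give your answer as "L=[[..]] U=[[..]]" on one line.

  R1 -= -1·R0 → [0,-4,5]
  R2 -= 2·R0 → [0,8,-15]
  R2 -= -2·R1 → [0,0,-5]

L=[[1,0,0],[-1,1,0],[2,-2,1]] U=[[3,-3,2],[0,-4,5],[0,0,-5]]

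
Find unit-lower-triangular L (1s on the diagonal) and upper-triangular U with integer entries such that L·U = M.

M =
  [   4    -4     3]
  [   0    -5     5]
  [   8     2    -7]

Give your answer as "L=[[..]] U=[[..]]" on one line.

L=[[1,0,0],[0,1,0],[2,-2,1]] U=[[4,-4,3],[0,-5,5],[0,0,-3]]

  R1 -= 0·R0 → [0,-5,5]
  R2 -= 2·R0 → [0,10,-13]
  R2 -= -2·R1 → [0,0,-3]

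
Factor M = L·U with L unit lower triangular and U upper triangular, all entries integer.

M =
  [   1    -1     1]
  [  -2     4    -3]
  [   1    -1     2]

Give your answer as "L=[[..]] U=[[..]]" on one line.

  R1 -= -2·R0 → [0,2,-1]
  R2 -= 1·R0 → [0,0,1]
  R2 -= 0·R1 → [0,0,1]

L=[[1,0,0],[-2,1,0],[1,0,1]] U=[[1,-1,1],[0,2,-1],[0,0,1]]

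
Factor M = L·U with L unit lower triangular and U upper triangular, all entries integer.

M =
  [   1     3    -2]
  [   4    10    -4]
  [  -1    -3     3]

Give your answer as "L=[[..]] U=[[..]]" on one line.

L=[[1,0,0],[4,1,0],[-1,0,1]] U=[[1,3,-2],[0,-2,4],[0,0,1]]

  r1 -= 4·r0 → [0,-2,4]
  r2 -= -1·r0 → [0,0,1]
  r2 -= 0·r1 → [0,0,1]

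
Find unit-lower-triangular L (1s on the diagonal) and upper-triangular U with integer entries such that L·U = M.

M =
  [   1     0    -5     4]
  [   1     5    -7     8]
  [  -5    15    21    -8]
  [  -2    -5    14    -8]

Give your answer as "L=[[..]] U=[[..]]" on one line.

L=[[1,0,0,0],[1,1,0,0],[-5,3,1,0],[-2,-1,1,1]] U=[[1,0,-5,4],[0,5,-2,4],[0,0,2,0],[0,0,0,4]]

  r1 -= 1·r0 → [0,5,-2,4]
  r2 -= -5·r0 → [0,15,-4,12]
  r3 -= -2·r0 → [0,-5,4,0]
  r2 -= 3·r1 → [0,0,2,0]
  r3 -= -1·r1 → [0,0,2,4]
  r3 -= 1·r2 → [0,0,0,4]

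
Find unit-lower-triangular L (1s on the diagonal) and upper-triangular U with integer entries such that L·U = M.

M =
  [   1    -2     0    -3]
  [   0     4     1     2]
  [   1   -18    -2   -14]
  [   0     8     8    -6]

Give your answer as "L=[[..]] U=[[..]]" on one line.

L=[[1,0,0,0],[0,1,0,0],[1,-4,1,0],[0,2,3,1]] U=[[1,-2,0,-3],[0,4,1,2],[0,0,2,-3],[0,0,0,-1]]

  R1 -= 0·R0 → [0,4,1,2]
  R2 -= 1·R0 → [0,-16,-2,-11]
  R3 -= 0·R0 → [0,8,8,-6]
  R2 -= -4·R1 → [0,0,2,-3]
  R3 -= 2·R1 → [0,0,6,-10]
  R3 -= 3·R2 → [0,0,0,-1]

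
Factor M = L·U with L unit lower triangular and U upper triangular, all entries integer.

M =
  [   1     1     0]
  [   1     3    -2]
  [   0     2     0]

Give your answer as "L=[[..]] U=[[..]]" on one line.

  row1 -= 1·row0 → [0,2,-2]
  row2 -= 0·row0 → [0,2,0]
  row2 -= 1·row1 → [0,0,2]

L=[[1,0,0],[1,1,0],[0,1,1]] U=[[1,1,0],[0,2,-2],[0,0,2]]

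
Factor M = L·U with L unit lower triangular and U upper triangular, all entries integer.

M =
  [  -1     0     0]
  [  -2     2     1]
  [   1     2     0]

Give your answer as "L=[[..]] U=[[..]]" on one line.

L=[[1,0,0],[2,1,0],[-1,1,1]] U=[[-1,0,0],[0,2,1],[0,0,-1]]

  R1 -= 2·R0 → [0,2,1]
  R2 -= -1·R0 → [0,2,0]
  R2 -= 1·R1 → [0,0,-1]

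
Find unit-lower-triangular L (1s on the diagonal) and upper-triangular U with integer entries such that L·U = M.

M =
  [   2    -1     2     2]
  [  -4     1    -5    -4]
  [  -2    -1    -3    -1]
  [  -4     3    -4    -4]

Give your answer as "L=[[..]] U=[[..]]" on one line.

L=[[1,0,0,0],[-2,1,0,0],[-1,2,1,0],[-2,-1,-1,1]] U=[[2,-1,2,2],[0,-1,-1,0],[0,0,1,1],[0,0,0,1]]

  row1 -= -2·row0 → [0,-1,-1,0]
  row2 -= -1·row0 → [0,-2,-1,1]
  row3 -= -2·row0 → [0,1,0,0]
  row2 -= 2·row1 → [0,0,1,1]
  row3 -= -1·row1 → [0,0,-1,0]
  row3 -= -1·row2 → [0,0,0,1]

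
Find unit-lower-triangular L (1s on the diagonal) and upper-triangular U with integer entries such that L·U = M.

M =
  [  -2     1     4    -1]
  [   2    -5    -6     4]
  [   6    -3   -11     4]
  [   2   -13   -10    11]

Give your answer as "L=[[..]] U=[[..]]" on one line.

L=[[1,0,0,0],[-1,1,0,0],[-3,0,1,0],[-1,3,0,1]] U=[[-2,1,4,-1],[0,-4,-2,3],[0,0,1,1],[0,0,0,1]]

  R1 -= -1·R0 → [0,-4,-2,3]
  R2 -= -3·R0 → [0,0,1,1]
  R3 -= -1·R0 → [0,-12,-6,10]
  R2 -= 0·R1 → [0,0,1,1]
  R3 -= 3·R1 → [0,0,0,1]
  R3 -= 0·R2 → [0,0,0,1]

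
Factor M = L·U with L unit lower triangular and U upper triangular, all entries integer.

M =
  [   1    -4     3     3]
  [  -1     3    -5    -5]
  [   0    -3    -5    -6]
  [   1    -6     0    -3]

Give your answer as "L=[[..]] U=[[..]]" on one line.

L=[[1,0,0,0],[-1,1,0,0],[0,3,1,0],[1,2,1,1]] U=[[1,-4,3,3],[0,-1,-2,-2],[0,0,1,0],[0,0,0,-2]]

  R1 -= -1·R0 → [0,-1,-2,-2]
  R2 -= 0·R0 → [0,-3,-5,-6]
  R3 -= 1·R0 → [0,-2,-3,-6]
  R2 -= 3·R1 → [0,0,1,0]
  R3 -= 2·R1 → [0,0,1,-2]
  R3 -= 1·R2 → [0,0,0,-2]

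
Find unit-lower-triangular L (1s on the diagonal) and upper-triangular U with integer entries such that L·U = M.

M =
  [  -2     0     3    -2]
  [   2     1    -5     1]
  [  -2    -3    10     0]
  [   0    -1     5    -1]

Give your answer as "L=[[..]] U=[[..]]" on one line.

L=[[1,0,0,0],[-1,1,0,0],[1,-3,1,0],[0,-1,3,1]] U=[[-2,0,3,-2],[0,1,-2,-1],[0,0,1,-1],[0,0,0,1]]

  R1 -= -1·R0 → [0,1,-2,-1]
  R2 -= 1·R0 → [0,-3,7,2]
  R3 -= 0·R0 → [0,-1,5,-1]
  R2 -= -3·R1 → [0,0,1,-1]
  R3 -= -1·R1 → [0,0,3,-2]
  R3 -= 3·R2 → [0,0,0,1]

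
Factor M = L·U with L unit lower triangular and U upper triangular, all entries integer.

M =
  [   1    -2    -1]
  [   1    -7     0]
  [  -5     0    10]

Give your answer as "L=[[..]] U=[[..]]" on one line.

L=[[1,0,0],[1,1,0],[-5,2,1]] U=[[1,-2,-1],[0,-5,1],[0,0,3]]

  row1 -= 1·row0 → [0,-5,1]
  row2 -= -5·row0 → [0,-10,5]
  row2 -= 2·row1 → [0,0,3]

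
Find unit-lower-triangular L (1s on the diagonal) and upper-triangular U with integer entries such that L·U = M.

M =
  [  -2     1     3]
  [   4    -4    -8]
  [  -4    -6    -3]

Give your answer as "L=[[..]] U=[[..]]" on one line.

  r1 -= -2·r0 → [0,-2,-2]
  r2 -= 2·r0 → [0,-8,-9]
  r2 -= 4·r1 → [0,0,-1]

L=[[1,0,0],[-2,1,0],[2,4,1]] U=[[-2,1,3],[0,-2,-2],[0,0,-1]]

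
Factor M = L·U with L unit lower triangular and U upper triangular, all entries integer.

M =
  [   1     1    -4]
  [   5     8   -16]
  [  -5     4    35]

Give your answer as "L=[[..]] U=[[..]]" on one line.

  R1 -= 5·R0 → [0,3,4]
  R2 -= -5·R0 → [0,9,15]
  R2 -= 3·R1 → [0,0,3]

L=[[1,0,0],[5,1,0],[-5,3,1]] U=[[1,1,-4],[0,3,4],[0,0,3]]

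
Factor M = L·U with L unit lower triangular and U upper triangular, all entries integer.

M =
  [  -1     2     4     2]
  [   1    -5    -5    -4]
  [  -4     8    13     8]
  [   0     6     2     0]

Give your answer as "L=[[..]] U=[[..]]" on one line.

L=[[1,0,0,0],[-1,1,0,0],[4,0,1,0],[0,-2,0,1]] U=[[-1,2,4,2],[0,-3,-1,-2],[0,0,-3,0],[0,0,0,-4]]

  r1 -= -1·r0 → [0,-3,-1,-2]
  r2 -= 4·r0 → [0,0,-3,0]
  r3 -= 0·r0 → [0,6,2,0]
  r2 -= 0·r1 → [0,0,-3,0]
  r3 -= -2·r1 → [0,0,0,-4]
  r3 -= 0·r2 → [0,0,0,-4]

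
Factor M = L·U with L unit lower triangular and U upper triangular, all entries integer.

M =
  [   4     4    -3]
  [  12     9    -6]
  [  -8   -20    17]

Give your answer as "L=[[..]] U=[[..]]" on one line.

L=[[1,0,0],[3,1,0],[-2,4,1]] U=[[4,4,-3],[0,-3,3],[0,0,-1]]

  row1 -= 3·row0 → [0,-3,3]
  row2 -= -2·row0 → [0,-12,11]
  row2 -= 4·row1 → [0,0,-1]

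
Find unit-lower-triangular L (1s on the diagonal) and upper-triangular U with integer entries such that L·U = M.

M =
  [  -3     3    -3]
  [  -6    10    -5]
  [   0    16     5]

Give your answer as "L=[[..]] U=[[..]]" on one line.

L=[[1,0,0],[2,1,0],[0,4,1]] U=[[-3,3,-3],[0,4,1],[0,0,1]]

  r1 -= 2·r0 → [0,4,1]
  r2 -= 0·r0 → [0,16,5]
  r2 -= 4·r1 → [0,0,1]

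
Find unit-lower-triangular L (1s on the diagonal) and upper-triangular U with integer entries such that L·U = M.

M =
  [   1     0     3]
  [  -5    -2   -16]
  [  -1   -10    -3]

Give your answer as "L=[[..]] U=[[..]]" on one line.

  row1 -= -5·row0 → [0,-2,-1]
  row2 -= -1·row0 → [0,-10,0]
  row2 -= 5·row1 → [0,0,5]

L=[[1,0,0],[-5,1,0],[-1,5,1]] U=[[1,0,3],[0,-2,-1],[0,0,5]]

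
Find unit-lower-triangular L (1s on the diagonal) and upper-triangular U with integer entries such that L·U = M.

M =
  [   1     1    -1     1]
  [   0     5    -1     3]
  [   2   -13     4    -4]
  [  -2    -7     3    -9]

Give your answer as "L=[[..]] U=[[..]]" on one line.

L=[[1,0,0,0],[0,1,0,0],[2,-3,1,0],[-2,-1,0,1]] U=[[1,1,-1,1],[0,5,-1,3],[0,0,3,3],[0,0,0,-4]]

  r1 -= 0·r0 → [0,5,-1,3]
  r2 -= 2·r0 → [0,-15,6,-6]
  r3 -= -2·r0 → [0,-5,1,-7]
  r2 -= -3·r1 → [0,0,3,3]
  r3 -= -1·r1 → [0,0,0,-4]
  r3 -= 0·r2 → [0,0,0,-4]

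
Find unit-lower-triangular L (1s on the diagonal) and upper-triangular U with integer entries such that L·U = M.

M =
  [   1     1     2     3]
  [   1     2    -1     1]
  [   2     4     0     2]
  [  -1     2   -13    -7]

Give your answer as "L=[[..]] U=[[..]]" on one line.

  r1 -= 1·r0 → [0,1,-3,-2]
  r2 -= 2·r0 → [0,2,-4,-4]
  r3 -= -1·r0 → [0,3,-11,-4]
  r2 -= 2·r1 → [0,0,2,0]
  r3 -= 3·r1 → [0,0,-2,2]
  r3 -= -1·r2 → [0,0,0,2]

L=[[1,0,0,0],[1,1,0,0],[2,2,1,0],[-1,3,-1,1]] U=[[1,1,2,3],[0,1,-3,-2],[0,0,2,0],[0,0,0,2]]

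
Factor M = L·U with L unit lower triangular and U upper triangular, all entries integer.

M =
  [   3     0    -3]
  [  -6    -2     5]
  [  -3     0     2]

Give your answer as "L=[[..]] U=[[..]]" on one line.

  R1 -= -2·R0 → [0,-2,-1]
  R2 -= -1·R0 → [0,0,-1]
  R2 -= 0·R1 → [0,0,-1]

L=[[1,0,0],[-2,1,0],[-1,0,1]] U=[[3,0,-3],[0,-2,-1],[0,0,-1]]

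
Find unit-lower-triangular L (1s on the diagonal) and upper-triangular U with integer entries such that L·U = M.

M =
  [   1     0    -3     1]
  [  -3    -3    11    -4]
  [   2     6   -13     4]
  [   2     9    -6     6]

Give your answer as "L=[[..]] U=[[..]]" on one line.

L=[[1,0,0,0],[-3,1,0,0],[2,-2,1,0],[2,-3,-2,1]] U=[[1,0,-3,1],[0,-3,2,-1],[0,0,-3,0],[0,0,0,1]]

  r1 -= -3·r0 → [0,-3,2,-1]
  r2 -= 2·r0 → [0,6,-7,2]
  r3 -= 2·r0 → [0,9,0,4]
  r2 -= -2·r1 → [0,0,-3,0]
  r3 -= -3·r1 → [0,0,6,1]
  r3 -= -2·r2 → [0,0,0,1]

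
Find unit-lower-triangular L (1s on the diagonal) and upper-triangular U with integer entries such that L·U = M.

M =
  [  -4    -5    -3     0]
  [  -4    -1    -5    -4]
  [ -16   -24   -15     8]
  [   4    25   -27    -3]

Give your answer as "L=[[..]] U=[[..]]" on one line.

  r1 -= 1·r0 → [0,4,-2,-4]
  r2 -= 4·r0 → [0,-4,-3,8]
  r3 -= -1·r0 → [0,20,-30,-3]
  r2 -= -1·r1 → [0,0,-5,4]
  r3 -= 5·r1 → [0,0,-20,17]
  r3 -= 4·r2 → [0,0,0,1]

L=[[1,0,0,0],[1,1,0,0],[4,-1,1,0],[-1,5,4,1]] U=[[-4,-5,-3,0],[0,4,-2,-4],[0,0,-5,4],[0,0,0,1]]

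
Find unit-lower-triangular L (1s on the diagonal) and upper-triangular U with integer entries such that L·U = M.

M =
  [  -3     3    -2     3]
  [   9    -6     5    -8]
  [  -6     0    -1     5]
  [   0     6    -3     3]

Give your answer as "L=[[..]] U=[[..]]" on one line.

L=[[1,0,0,0],[-3,1,0,0],[2,-2,1,0],[0,2,-1,1]] U=[[-3,3,-2,3],[0,3,-1,1],[0,0,1,1],[0,0,0,2]]

  row1 -= -3·row0 → [0,3,-1,1]
  row2 -= 2·row0 → [0,-6,3,-1]
  row3 -= 0·row0 → [0,6,-3,3]
  row2 -= -2·row1 → [0,0,1,1]
  row3 -= 2·row1 → [0,0,-1,1]
  row3 -= -1·row2 → [0,0,0,2]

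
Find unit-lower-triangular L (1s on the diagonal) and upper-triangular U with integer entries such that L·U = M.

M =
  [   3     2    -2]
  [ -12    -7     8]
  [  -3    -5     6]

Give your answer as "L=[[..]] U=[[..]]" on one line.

L=[[1,0,0],[-4,1,0],[-1,-3,1]] U=[[3,2,-2],[0,1,0],[0,0,4]]

  r1 -= -4·r0 → [0,1,0]
  r2 -= -1·r0 → [0,-3,4]
  r2 -= -3·r1 → [0,0,4]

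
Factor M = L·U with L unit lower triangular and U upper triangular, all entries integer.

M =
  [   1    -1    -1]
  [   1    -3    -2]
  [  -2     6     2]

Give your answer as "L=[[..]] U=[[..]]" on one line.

L=[[1,0,0],[1,1,0],[-2,-2,1]] U=[[1,-1,-1],[0,-2,-1],[0,0,-2]]

  R1 -= 1·R0 → [0,-2,-1]
  R2 -= -2·R0 → [0,4,0]
  R2 -= -2·R1 → [0,0,-2]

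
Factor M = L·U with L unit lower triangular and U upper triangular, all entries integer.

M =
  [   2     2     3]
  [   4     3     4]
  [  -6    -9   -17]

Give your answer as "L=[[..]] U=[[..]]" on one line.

L=[[1,0,0],[2,1,0],[-3,3,1]] U=[[2,2,3],[0,-1,-2],[0,0,-2]]

  row1 -= 2·row0 → [0,-1,-2]
  row2 -= -3·row0 → [0,-3,-8]
  row2 -= 3·row1 → [0,0,-2]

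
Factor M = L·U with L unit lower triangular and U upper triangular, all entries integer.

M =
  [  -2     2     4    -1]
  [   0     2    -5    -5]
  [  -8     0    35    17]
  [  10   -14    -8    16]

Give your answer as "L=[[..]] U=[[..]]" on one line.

L=[[1,0,0,0],[0,1,0,0],[4,-4,1,0],[-5,-2,-2,1]] U=[[-2,2,4,-1],[0,2,-5,-5],[0,0,-1,1],[0,0,0,3]]

  row1 -= 0·row0 → [0,2,-5,-5]
  row2 -= 4·row0 → [0,-8,19,21]
  row3 -= -5·row0 → [0,-4,12,11]
  row2 -= -4·row1 → [0,0,-1,1]
  row3 -= -2·row1 → [0,0,2,1]
  row3 -= -2·row2 → [0,0,0,3]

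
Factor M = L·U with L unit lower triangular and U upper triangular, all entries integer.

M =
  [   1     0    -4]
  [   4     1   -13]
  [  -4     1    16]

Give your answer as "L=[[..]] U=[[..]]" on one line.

L=[[1,0,0],[4,1,0],[-4,1,1]] U=[[1,0,-4],[0,1,3],[0,0,-3]]

  row1 -= 4·row0 → [0,1,3]
  row2 -= -4·row0 → [0,1,0]
  row2 -= 1·row1 → [0,0,-3]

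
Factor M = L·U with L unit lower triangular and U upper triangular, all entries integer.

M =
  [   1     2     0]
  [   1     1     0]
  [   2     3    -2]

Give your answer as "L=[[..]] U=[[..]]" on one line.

  row1 -= 1·row0 → [0,-1,0]
  row2 -= 2·row0 → [0,-1,-2]
  row2 -= 1·row1 → [0,0,-2]

L=[[1,0,0],[1,1,0],[2,1,1]] U=[[1,2,0],[0,-1,0],[0,0,-2]]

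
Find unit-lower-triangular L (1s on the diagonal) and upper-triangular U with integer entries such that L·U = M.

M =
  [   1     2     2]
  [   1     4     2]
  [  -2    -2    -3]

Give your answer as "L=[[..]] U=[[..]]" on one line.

  r1 -= 1·r0 → [0,2,0]
  r2 -= -2·r0 → [0,2,1]
  r2 -= 1·r1 → [0,0,1]

L=[[1,0,0],[1,1,0],[-2,1,1]] U=[[1,2,2],[0,2,0],[0,0,1]]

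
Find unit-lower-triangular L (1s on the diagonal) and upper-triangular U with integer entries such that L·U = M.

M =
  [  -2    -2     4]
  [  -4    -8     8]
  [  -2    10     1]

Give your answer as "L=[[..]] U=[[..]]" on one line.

L=[[1,0,0],[2,1,0],[1,-3,1]] U=[[-2,-2,4],[0,-4,0],[0,0,-3]]

  R1 -= 2·R0 → [0,-4,0]
  R2 -= 1·R0 → [0,12,-3]
  R2 -= -3·R1 → [0,0,-3]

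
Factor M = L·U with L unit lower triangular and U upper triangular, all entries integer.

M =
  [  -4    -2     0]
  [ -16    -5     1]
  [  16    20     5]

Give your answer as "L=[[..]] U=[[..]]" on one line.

L=[[1,0,0],[4,1,0],[-4,4,1]] U=[[-4,-2,0],[0,3,1],[0,0,1]]

  R1 -= 4·R0 → [0,3,1]
  R2 -= -4·R0 → [0,12,5]
  R2 -= 4·R1 → [0,0,1]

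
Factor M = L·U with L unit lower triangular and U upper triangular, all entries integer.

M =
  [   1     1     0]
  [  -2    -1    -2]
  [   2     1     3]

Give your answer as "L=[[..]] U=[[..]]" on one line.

L=[[1,0,0],[-2,1,0],[2,-1,1]] U=[[1,1,0],[0,1,-2],[0,0,1]]

  R1 -= -2·R0 → [0,1,-2]
  R2 -= 2·R0 → [0,-1,3]
  R2 -= -1·R1 → [0,0,1]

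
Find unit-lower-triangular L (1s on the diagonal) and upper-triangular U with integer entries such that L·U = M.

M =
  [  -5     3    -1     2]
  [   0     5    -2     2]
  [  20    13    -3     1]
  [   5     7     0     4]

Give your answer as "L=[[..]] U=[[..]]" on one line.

L=[[1,0,0,0],[0,1,0,0],[-4,5,1,0],[-1,2,1,1]] U=[[-5,3,-1,2],[0,5,-2,2],[0,0,3,-1],[0,0,0,3]]

  row1 -= 0·row0 → [0,5,-2,2]
  row2 -= -4·row0 → [0,25,-7,9]
  row3 -= -1·row0 → [0,10,-1,6]
  row2 -= 5·row1 → [0,0,3,-1]
  row3 -= 2·row1 → [0,0,3,2]
  row3 -= 1·row2 → [0,0,0,3]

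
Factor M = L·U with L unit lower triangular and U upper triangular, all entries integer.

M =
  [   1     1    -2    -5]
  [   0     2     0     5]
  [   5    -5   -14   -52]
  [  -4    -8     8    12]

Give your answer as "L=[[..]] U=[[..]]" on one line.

L=[[1,0,0,0],[0,1,0,0],[5,-5,1,0],[-4,-2,0,1]] U=[[1,1,-2,-5],[0,2,0,5],[0,0,-4,-2],[0,0,0,2]]

  row1 -= 0·row0 → [0,2,0,5]
  row2 -= 5·row0 → [0,-10,-4,-27]
  row3 -= -4·row0 → [0,-4,0,-8]
  row2 -= -5·row1 → [0,0,-4,-2]
  row3 -= -2·row1 → [0,0,0,2]
  row3 -= 0·row2 → [0,0,0,2]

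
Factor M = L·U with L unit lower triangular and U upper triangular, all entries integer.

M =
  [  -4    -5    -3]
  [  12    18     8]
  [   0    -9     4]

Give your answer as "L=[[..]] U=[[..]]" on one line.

L=[[1,0,0],[-3,1,0],[0,-3,1]] U=[[-4,-5,-3],[0,3,-1],[0,0,1]]

  row1 -= -3·row0 → [0,3,-1]
  row2 -= 0·row0 → [0,-9,4]
  row2 -= -3·row1 → [0,0,1]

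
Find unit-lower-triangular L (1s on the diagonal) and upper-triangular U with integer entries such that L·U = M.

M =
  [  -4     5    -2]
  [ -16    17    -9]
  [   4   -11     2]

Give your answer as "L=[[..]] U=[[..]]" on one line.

  R1 -= 4·R0 → [0,-3,-1]
  R2 -= -1·R0 → [0,-6,0]
  R2 -= 2·R1 → [0,0,2]

L=[[1,0,0],[4,1,0],[-1,2,1]] U=[[-4,5,-2],[0,-3,-1],[0,0,2]]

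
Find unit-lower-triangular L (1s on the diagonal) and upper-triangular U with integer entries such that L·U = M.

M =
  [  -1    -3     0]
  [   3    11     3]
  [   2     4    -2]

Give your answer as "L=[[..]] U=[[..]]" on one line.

L=[[1,0,0],[-3,1,0],[-2,-1,1]] U=[[-1,-3,0],[0,2,3],[0,0,1]]

  R1 -= -3·R0 → [0,2,3]
  R2 -= -2·R0 → [0,-2,-2]
  R2 -= -1·R1 → [0,0,1]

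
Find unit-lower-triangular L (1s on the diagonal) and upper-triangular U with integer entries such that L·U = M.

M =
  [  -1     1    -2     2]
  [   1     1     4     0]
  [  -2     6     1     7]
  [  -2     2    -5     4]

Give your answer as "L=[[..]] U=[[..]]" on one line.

L=[[1,0,0,0],[-1,1,0,0],[2,2,1,0],[2,0,-1,1]] U=[[-1,1,-2,2],[0,2,2,2],[0,0,1,-1],[0,0,0,-1]]

  R1 -= -1·R0 → [0,2,2,2]
  R2 -= 2·R0 → [0,4,5,3]
  R3 -= 2·R0 → [0,0,-1,0]
  R2 -= 2·R1 → [0,0,1,-1]
  R3 -= 0·R1 → [0,0,-1,0]
  R3 -= -1·R2 → [0,0,0,-1]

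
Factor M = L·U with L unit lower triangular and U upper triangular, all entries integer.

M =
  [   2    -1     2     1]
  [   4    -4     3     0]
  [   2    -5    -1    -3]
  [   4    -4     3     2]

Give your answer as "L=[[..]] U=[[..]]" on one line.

  row1 -= 2·row0 → [0,-2,-1,-2]
  row2 -= 1·row0 → [0,-4,-3,-4]
  row3 -= 2·row0 → [0,-2,-1,0]
  row2 -= 2·row1 → [0,0,-1,0]
  row3 -= 1·row1 → [0,0,0,2]
  row3 -= 0·row2 → [0,0,0,2]

L=[[1,0,0,0],[2,1,0,0],[1,2,1,0],[2,1,0,1]] U=[[2,-1,2,1],[0,-2,-1,-2],[0,0,-1,0],[0,0,0,2]]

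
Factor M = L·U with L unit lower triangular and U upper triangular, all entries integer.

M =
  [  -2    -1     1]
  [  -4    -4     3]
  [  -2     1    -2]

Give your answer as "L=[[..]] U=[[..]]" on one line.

  r1 -= 2·r0 → [0,-2,1]
  r2 -= 1·r0 → [0,2,-3]
  r2 -= -1·r1 → [0,0,-2]

L=[[1,0,0],[2,1,0],[1,-1,1]] U=[[-2,-1,1],[0,-2,1],[0,0,-2]]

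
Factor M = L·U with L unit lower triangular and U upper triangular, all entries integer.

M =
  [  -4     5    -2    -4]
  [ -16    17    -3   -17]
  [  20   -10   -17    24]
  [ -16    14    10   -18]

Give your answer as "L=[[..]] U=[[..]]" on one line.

  R1 -= 4·R0 → [0,-3,5,-1]
  R2 -= -5·R0 → [0,15,-27,4]
  R3 -= 4·R0 → [0,-6,18,-2]
  R2 -= -5·R1 → [0,0,-2,-1]
  R3 -= 2·R1 → [0,0,8,0]
  R3 -= -4·R2 → [0,0,0,-4]

L=[[1,0,0,0],[4,1,0,0],[-5,-5,1,0],[4,2,-4,1]] U=[[-4,5,-2,-4],[0,-3,5,-1],[0,0,-2,-1],[0,0,0,-4]]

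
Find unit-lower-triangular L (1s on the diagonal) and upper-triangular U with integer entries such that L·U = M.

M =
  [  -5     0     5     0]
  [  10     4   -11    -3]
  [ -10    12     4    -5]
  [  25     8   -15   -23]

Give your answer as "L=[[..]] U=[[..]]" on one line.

  R1 -= -2·R0 → [0,4,-1,-3]
  R2 -= 2·R0 → [0,12,-6,-5]
  R3 -= -5·R0 → [0,8,10,-23]
  R2 -= 3·R1 → [0,0,-3,4]
  R3 -= 2·R1 → [0,0,12,-17]
  R3 -= -4·R2 → [0,0,0,-1]

L=[[1,0,0,0],[-2,1,0,0],[2,3,1,0],[-5,2,-4,1]] U=[[-5,0,5,0],[0,4,-1,-3],[0,0,-3,4],[0,0,0,-1]]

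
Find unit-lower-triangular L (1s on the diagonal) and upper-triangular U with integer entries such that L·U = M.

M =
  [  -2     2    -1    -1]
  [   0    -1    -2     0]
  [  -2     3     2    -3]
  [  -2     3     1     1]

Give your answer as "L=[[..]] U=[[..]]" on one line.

  row1 -= 0·row0 → [0,-1,-2,0]
  row2 -= 1·row0 → [0,1,3,-2]
  row3 -= 1·row0 → [0,1,2,2]
  row2 -= -1·row1 → [0,0,1,-2]
  row3 -= -1·row1 → [0,0,0,2]
  row3 -= 0·row2 → [0,0,0,2]

L=[[1,0,0,0],[0,1,0,0],[1,-1,1,0],[1,-1,0,1]] U=[[-2,2,-1,-1],[0,-1,-2,0],[0,0,1,-2],[0,0,0,2]]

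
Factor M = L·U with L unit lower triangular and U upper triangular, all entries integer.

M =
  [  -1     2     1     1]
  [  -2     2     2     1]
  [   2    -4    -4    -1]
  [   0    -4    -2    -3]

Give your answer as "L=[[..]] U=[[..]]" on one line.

L=[[1,0,0,0],[2,1,0,0],[-2,0,1,0],[0,2,1,1]] U=[[-1,2,1,1],[0,-2,0,-1],[0,0,-2,1],[0,0,0,-2]]

  r1 -= 2·r0 → [0,-2,0,-1]
  r2 -= -2·r0 → [0,0,-2,1]
  r3 -= 0·r0 → [0,-4,-2,-3]
  r2 -= 0·r1 → [0,0,-2,1]
  r3 -= 2·r1 → [0,0,-2,-1]
  r3 -= 1·r2 → [0,0,0,-2]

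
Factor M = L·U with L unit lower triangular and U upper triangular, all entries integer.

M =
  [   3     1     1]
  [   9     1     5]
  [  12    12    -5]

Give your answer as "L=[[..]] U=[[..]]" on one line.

L=[[1,0,0],[3,1,0],[4,-4,1]] U=[[3,1,1],[0,-2,2],[0,0,-1]]

  R1 -= 3·R0 → [0,-2,2]
  R2 -= 4·R0 → [0,8,-9]
  R2 -= -4·R1 → [0,0,-1]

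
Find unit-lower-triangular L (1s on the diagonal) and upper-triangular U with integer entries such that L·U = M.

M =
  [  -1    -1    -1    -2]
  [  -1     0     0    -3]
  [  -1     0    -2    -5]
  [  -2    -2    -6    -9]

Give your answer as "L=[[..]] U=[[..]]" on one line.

  row1 -= 1·row0 → [0,1,1,-1]
  row2 -= 1·row0 → [0,1,-1,-3]
  row3 -= 2·row0 → [0,0,-4,-5]
  row2 -= 1·row1 → [0,0,-2,-2]
  row3 -= 0·row1 → [0,0,-4,-5]
  row3 -= 2·row2 → [0,0,0,-1]

L=[[1,0,0,0],[1,1,0,0],[1,1,1,0],[2,0,2,1]] U=[[-1,-1,-1,-2],[0,1,1,-1],[0,0,-2,-2],[0,0,0,-1]]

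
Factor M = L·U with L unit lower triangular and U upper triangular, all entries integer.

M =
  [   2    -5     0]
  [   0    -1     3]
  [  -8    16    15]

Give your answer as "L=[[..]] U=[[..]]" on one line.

  R1 -= 0·R0 → [0,-1,3]
  R2 -= -4·R0 → [0,-4,15]
  R2 -= 4·R1 → [0,0,3]

L=[[1,0,0],[0,1,0],[-4,4,1]] U=[[2,-5,0],[0,-1,3],[0,0,3]]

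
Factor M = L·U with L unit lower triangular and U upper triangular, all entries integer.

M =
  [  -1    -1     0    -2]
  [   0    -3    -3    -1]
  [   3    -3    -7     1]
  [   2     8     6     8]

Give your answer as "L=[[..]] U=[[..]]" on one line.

  R1 -= 0·R0 → [0,-3,-3,-1]
  R2 -= -3·R0 → [0,-6,-7,-5]
  R3 -= -2·R0 → [0,6,6,4]
  R2 -= 2·R1 → [0,0,-1,-3]
  R3 -= -2·R1 → [0,0,0,2]
  R3 -= 0·R2 → [0,0,0,2]

L=[[1,0,0,0],[0,1,0,0],[-3,2,1,0],[-2,-2,0,1]] U=[[-1,-1,0,-2],[0,-3,-3,-1],[0,0,-1,-3],[0,0,0,2]]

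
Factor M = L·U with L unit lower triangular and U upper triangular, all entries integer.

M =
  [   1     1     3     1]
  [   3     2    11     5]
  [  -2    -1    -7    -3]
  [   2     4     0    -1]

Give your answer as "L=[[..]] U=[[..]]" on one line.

  row1 -= 3·row0 → [0,-1,2,2]
  row2 -= -2·row0 → [0,1,-1,-1]
  row3 -= 2·row0 → [0,2,-6,-3]
  row2 -= -1·row1 → [0,0,1,1]
  row3 -= -2·row1 → [0,0,-2,1]
  row3 -= -2·row2 → [0,0,0,3]

L=[[1,0,0,0],[3,1,0,0],[-2,-1,1,0],[2,-2,-2,1]] U=[[1,1,3,1],[0,-1,2,2],[0,0,1,1],[0,0,0,3]]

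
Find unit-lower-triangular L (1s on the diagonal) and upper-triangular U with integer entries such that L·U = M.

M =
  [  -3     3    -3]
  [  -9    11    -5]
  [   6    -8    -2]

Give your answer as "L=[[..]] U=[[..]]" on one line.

  r1 -= 3·r0 → [0,2,4]
  r2 -= -2·r0 → [0,-2,-8]
  r2 -= -1·r1 → [0,0,-4]

L=[[1,0,0],[3,1,0],[-2,-1,1]] U=[[-3,3,-3],[0,2,4],[0,0,-4]]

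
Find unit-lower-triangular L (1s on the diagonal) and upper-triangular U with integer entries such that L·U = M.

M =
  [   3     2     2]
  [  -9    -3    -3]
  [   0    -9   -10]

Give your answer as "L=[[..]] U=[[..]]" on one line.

L=[[1,0,0],[-3,1,0],[0,-3,1]] U=[[3,2,2],[0,3,3],[0,0,-1]]

  r1 -= -3·r0 → [0,3,3]
  r2 -= 0·r0 → [0,-9,-10]
  r2 -= -3·r1 → [0,0,-1]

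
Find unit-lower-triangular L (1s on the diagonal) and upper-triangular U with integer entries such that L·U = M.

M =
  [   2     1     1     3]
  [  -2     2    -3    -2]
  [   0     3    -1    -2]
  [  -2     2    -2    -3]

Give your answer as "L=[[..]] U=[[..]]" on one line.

L=[[1,0,0,0],[-1,1,0,0],[0,1,1,0],[-1,1,1,1]] U=[[2,1,1,3],[0,3,-2,1],[0,0,1,-3],[0,0,0,2]]

  r1 -= -1·r0 → [0,3,-2,1]
  r2 -= 0·r0 → [0,3,-1,-2]
  r3 -= -1·r0 → [0,3,-1,0]
  r2 -= 1·r1 → [0,0,1,-3]
  r3 -= 1·r1 → [0,0,1,-1]
  r3 -= 1·r2 → [0,0,0,2]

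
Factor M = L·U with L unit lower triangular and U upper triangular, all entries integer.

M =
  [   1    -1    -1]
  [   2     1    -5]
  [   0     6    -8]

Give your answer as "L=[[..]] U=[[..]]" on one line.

  R1 -= 2·R0 → [0,3,-3]
  R2 -= 0·R0 → [0,6,-8]
  R2 -= 2·R1 → [0,0,-2]

L=[[1,0,0],[2,1,0],[0,2,1]] U=[[1,-1,-1],[0,3,-3],[0,0,-2]]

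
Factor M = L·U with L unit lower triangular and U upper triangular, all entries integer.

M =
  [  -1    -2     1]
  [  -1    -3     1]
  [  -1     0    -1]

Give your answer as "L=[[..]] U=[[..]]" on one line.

  r1 -= 1·r0 → [0,-1,0]
  r2 -= 1·r0 → [0,2,-2]
  r2 -= -2·r1 → [0,0,-2]

L=[[1,0,0],[1,1,0],[1,-2,1]] U=[[-1,-2,1],[0,-1,0],[0,0,-2]]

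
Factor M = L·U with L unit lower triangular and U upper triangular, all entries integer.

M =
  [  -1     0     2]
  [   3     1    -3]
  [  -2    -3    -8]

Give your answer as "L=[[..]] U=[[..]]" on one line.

  row1 -= -3·row0 → [0,1,3]
  row2 -= 2·row0 → [0,-3,-12]
  row2 -= -3·row1 → [0,0,-3]

L=[[1,0,0],[-3,1,0],[2,-3,1]] U=[[-1,0,2],[0,1,3],[0,0,-3]]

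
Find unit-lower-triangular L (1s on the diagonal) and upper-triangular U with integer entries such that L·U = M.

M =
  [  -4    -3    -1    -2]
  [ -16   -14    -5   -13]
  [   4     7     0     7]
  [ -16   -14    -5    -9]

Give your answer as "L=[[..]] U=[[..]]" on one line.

L=[[1,0,0,0],[4,1,0,0],[-1,-2,1,0],[4,1,0,1]] U=[[-4,-3,-1,-2],[0,-2,-1,-5],[0,0,-3,-5],[0,0,0,4]]

  row1 -= 4·row0 → [0,-2,-1,-5]
  row2 -= -1·row0 → [0,4,-1,5]
  row3 -= 4·row0 → [0,-2,-1,-1]
  row2 -= -2·row1 → [0,0,-3,-5]
  row3 -= 1·row1 → [0,0,0,4]
  row3 -= 0·row2 → [0,0,0,4]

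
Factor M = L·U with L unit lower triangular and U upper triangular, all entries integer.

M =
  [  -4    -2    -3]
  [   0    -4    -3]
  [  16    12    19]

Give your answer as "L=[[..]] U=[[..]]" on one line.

L=[[1,0,0],[0,1,0],[-4,-1,1]] U=[[-4,-2,-3],[0,-4,-3],[0,0,4]]

  R1 -= 0·R0 → [0,-4,-3]
  R2 -= -4·R0 → [0,4,7]
  R2 -= -1·R1 → [0,0,4]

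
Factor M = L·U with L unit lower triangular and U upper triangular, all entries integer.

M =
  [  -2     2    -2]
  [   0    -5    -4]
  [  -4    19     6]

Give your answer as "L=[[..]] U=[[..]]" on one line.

  R1 -= 0·R0 → [0,-5,-4]
  R2 -= 2·R0 → [0,15,10]
  R2 -= -3·R1 → [0,0,-2]

L=[[1,0,0],[0,1,0],[2,-3,1]] U=[[-2,2,-2],[0,-5,-4],[0,0,-2]]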